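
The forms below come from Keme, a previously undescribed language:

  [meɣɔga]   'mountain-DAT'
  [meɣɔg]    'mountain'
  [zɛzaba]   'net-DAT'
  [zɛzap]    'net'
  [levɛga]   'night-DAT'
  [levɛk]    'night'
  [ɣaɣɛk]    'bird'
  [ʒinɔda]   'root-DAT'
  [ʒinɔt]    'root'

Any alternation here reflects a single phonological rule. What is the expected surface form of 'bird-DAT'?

'night' shows [g] ~ [k] at the end of the stem ([levɛga] vs [levɛk]).
But 'mountain' keeps [g] in both environments ([meɣɔga], [meɣɔg]), so there is no rule changing /g/ to [k] in isolation.
The underlying segment must be /k/; voiceless stops become voiced between vowels, yielding [g] there.
The one attested form of 'bird', [ɣaɣɛk], shows underlying /ɣaɣɛk/. Applying the same rule between vowels gives [ɣaɣɛga].

[ɣaɣɛga]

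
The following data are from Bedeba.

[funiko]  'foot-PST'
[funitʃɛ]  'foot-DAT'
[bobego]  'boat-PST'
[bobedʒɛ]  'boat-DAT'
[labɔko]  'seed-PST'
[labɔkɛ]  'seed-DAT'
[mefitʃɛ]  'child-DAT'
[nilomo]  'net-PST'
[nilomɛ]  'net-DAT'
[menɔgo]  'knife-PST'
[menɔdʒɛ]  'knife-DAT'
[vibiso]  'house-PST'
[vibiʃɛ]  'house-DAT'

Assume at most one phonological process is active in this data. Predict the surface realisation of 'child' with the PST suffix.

[mefiko]

The stem for 'foot' ends in [k] in [funiko] but [tʃ] in [funitʃɛ].
But 'seed' keeps [k] in both environments ([labɔko], [labɔkɛ]), so there is no rule changing /k/ to [tʃ] before the DAT suffix.
The alternation reflects depalatalization: palato-alveolar /tʃ/, /dʒ/ and /ʃ/ become [k], [g] and [s] when no front vowel follows. /tʃ/ is underlying.
From [mefitʃɛ] the stem 'child' is /mefitʃ/; when no front vowel follows this yields [mefiko].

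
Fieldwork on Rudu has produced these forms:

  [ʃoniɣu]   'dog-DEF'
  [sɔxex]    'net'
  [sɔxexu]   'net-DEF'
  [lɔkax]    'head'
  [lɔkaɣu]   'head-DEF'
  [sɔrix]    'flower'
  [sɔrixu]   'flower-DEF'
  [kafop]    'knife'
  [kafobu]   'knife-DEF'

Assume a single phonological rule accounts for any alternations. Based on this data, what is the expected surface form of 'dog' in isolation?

The stem for 'head' ends in [x] in [lɔkax] but [ɣ] in [lɔkaɣu].
If /x/ were underlying and a rule turned it into [ɣ] before the DEF suffix, 'net' would also alternate; but it has [x] in both [sɔxex] and [sɔxexu].
Therefore /ɣ/ is basic and [x] is derived by word-final obstruent devoicing (voiced obstruents become voiceless word-finally).
From [ʃoniɣu] the stem 'dog' is /ʃoniɣ/; word-finally this yields [ʃonix].

[ʃonix]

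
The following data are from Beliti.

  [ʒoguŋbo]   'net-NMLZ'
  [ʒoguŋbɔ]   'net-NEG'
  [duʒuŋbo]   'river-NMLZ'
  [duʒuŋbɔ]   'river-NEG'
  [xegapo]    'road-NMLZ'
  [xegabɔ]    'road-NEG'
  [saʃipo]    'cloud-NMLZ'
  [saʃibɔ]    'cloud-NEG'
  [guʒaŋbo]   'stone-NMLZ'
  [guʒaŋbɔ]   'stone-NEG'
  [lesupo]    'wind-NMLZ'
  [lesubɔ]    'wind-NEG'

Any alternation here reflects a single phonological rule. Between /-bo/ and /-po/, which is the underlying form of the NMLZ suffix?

/-po/

The NMLZ morpheme has two allomorphs, [-bo] and [-po].
The NEG suffix, which begins with [b], is invariant after every stem; so [b] is not altered by any rule here.
So the underlying form is /-po/, and voiceless stops become voiced after a nasal.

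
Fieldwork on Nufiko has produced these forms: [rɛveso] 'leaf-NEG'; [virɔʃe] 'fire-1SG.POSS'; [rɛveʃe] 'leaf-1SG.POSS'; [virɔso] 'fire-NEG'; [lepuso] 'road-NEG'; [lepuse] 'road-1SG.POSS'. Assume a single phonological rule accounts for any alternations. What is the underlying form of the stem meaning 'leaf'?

/rɛveʃ/

In [rɛveso] and [rɛveʃe] the final segment of 'leaf' alternates: [s] ~ [ʃ].
If /s/ were underlying and a rule turned it into [ʃ] before the 1SG.POSS suffix, 'road' would also alternate; but it has [s] in both [lepuso] and [lepuse].
The alternation reflects depalatalization: palato-alveolar /ʃ/ becomes [s] when no front vowel follows. /ʃ/ is underlying.
So 'leaf' = /rɛveʃ/.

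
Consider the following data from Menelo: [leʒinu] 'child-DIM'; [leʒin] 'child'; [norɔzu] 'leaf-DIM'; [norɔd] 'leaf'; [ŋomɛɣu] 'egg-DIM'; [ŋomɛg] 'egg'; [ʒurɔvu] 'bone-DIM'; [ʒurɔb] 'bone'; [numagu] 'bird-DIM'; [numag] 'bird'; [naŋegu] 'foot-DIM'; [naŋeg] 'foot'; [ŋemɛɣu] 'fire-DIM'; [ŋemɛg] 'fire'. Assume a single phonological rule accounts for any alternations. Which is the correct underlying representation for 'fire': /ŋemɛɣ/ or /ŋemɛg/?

The root 'fire' surfaces as [ŋemɛɣu] and [ŋemɛg], with a stem-final [ɣ] ~ [g] alternation.
If /g/ were underlying and a rule turned it into [ɣ] before the DIM suffix, 'foot' would also alternate; but it has [g] in both [naŋegu] and [naŋeg].
The underlying segment must be /ɣ/; voiced fricatives become stops word-finally, yielding [g] there.

/ŋemɛɣ/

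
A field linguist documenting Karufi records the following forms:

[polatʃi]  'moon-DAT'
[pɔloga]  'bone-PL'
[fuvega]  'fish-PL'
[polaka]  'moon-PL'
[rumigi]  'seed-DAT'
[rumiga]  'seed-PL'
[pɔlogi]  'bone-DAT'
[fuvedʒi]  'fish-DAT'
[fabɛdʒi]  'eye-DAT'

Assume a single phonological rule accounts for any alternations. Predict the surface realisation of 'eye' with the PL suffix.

[fabɛga]

The root 'fish' surfaces as [fuvega] and [fuvedʒi], with a stem-final [g] ~ [dʒ] alternation.
If /g/ were underlying and a rule turned it into [dʒ] before the DAT suffix, 'seed' would also alternate; but it has [g] in both [rumiga] and [rumigi].
The alternation reflects depalatalization: palato-alveolar /tʃ/ and /dʒ/ become [k] and [g] when no front vowel follows. /dʒ/ is underlying.
From [fabɛdʒi] the stem 'eye' is /fabɛdʒ/; when no front vowel follows this yields [fabɛga].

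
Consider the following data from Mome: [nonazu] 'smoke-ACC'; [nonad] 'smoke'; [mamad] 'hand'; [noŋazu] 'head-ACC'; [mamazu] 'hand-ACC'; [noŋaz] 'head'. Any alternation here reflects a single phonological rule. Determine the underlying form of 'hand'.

The root 'hand' surfaces as [mamad] and [mamazu], with a stem-final [d] ~ [z] alternation.
The stem 'head' ([noŋaz], [noŋazu]) shows [z] unchanged in both environments, so [z] cannot be basic with [d] derived in isolation.
Therefore /d/ is basic and [z] is derived by intervocalic spirantization (voiced stops become fricatives between vowels).
Hence 'hand' is /mamad/ underlyingly.

/mamad/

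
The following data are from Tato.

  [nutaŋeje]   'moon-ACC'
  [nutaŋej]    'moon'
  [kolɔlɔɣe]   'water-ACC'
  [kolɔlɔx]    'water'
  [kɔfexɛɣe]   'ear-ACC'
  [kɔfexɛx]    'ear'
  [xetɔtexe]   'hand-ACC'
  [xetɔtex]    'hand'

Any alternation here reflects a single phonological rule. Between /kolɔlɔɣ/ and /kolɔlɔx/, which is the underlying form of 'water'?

/kolɔlɔɣ/

The stem for 'water' ends in [ɣ] in [kolɔlɔɣe] but [x] in [kolɔlɔx].
The stem 'hand' ([xetɔtexe], [xetɔtex]) shows [x] unchanged in both environments, so [x] cannot be basic with [ɣ] derived before the ACC suffix.
So /ɣ/ is underlying, and a rule of word-final obstruent devoicing — voiced obstruents become voiceless word-finally — gives [x].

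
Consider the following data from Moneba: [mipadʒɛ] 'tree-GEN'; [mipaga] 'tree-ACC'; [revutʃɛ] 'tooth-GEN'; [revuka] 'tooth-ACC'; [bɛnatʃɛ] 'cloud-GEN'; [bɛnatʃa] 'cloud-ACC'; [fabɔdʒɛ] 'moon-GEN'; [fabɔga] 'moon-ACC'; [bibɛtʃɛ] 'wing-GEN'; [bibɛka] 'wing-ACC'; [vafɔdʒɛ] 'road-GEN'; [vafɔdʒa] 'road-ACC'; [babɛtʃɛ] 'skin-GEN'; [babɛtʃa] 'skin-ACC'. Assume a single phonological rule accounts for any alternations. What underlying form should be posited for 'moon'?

/fabɔg/

In [fabɔdʒɛ] and [fabɔga] the final segment of 'moon' alternates: [dʒ] ~ [g].
Compare 'road', with invariant [dʒ] in [vafɔdʒɛ] and [vafɔdʒa]: an analysis with underlying /dʒ/ and a rule producing [g] before the ACC suffix would wrongly predict alternation here too.
The underlying segment must be /g/; /k/ and /g/ become palato-alveolar [tʃ] and [dʒ] before a front vowel, yielding [dʒ] there.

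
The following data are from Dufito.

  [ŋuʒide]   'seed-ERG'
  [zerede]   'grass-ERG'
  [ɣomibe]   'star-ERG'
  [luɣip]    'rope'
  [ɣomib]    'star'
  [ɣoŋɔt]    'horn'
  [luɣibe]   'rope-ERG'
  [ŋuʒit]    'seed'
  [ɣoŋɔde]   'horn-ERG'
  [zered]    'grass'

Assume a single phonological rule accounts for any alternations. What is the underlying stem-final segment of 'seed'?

/t/

'seed' shows [d] ~ [t] at the end of the stem ([ŋuʒide] vs [ŋuʒit]).
If /d/ were underlying and a rule turned it into [t] in isolation, 'grass' would also alternate; but it has [d] in both [zerede] and [zered].
The underlying segment must be /t/; voiceless stops become voiced between vowels, yielding [d] there.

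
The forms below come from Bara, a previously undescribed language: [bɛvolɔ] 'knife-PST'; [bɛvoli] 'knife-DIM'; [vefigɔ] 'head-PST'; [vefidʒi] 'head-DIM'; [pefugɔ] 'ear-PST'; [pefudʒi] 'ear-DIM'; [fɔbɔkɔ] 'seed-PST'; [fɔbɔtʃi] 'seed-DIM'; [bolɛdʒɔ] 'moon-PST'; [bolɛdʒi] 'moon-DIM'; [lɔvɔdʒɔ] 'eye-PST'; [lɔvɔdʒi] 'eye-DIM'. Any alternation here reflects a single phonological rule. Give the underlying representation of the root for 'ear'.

/pefug/

In [pefugɔ] and [pefudʒi] the final segment of 'ear' alternates: [g] ~ [dʒ].
If /dʒ/ were underlying and a rule turned it into [g] before the PST suffix, 'eye' would also alternate; but it has [dʒ] in both [lɔvɔdʒɔ] and [lɔvɔdʒi].
So /g/ is underlying, and a rule of palatalization before a front vowel — /k/ and /g/ become palato-alveolar [tʃ] and [dʒ] before a front vowel — gives [dʒ].
Hence 'ear' is /pefug/ underlyingly.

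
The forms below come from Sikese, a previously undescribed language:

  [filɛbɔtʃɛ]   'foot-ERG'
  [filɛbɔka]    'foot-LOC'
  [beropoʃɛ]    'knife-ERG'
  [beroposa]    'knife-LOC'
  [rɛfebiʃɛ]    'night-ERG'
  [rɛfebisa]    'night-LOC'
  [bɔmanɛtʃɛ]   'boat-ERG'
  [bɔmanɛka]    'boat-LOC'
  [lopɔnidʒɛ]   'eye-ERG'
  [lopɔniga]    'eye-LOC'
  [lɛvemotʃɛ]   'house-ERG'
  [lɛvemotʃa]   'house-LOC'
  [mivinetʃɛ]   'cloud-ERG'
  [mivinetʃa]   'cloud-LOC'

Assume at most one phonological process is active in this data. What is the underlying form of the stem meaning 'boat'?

/bɔmanɛk/

The root 'boat' surfaces as [bɔmanɛtʃɛ] and [bɔmanɛka], with a stem-final [tʃ] ~ [k] alternation.
But 'cloud' keeps [tʃ] in both environments ([mivinetʃɛ], [mivinetʃa]), so there is no rule changing /tʃ/ to [k] before the LOC suffix.
The alternation reflects palatalization before a front vowel: /k/, /g/ and /s/ become palato-alveolar [tʃ], [dʒ] and [ʃ] before a front vowel. /k/ is underlying.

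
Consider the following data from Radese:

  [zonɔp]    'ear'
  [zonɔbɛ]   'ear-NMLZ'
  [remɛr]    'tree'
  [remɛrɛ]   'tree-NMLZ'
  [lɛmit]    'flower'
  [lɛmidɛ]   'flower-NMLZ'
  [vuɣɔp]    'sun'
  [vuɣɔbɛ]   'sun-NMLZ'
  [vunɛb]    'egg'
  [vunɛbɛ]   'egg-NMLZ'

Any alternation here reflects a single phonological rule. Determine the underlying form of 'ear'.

/zonɔp/

The stem for 'ear' ends in [p] in [zonɔp] but [b] in [zonɔbɛ].
The stem 'egg' ([vunɛb], [vunɛbɛ]) shows [b] unchanged in both environments, so [b] cannot be basic with [p] derived in isolation.
The underlying segment must be /p/; voiceless stops become voiced between vowels, yielding [b] there.
So 'ear' = /zonɔp/.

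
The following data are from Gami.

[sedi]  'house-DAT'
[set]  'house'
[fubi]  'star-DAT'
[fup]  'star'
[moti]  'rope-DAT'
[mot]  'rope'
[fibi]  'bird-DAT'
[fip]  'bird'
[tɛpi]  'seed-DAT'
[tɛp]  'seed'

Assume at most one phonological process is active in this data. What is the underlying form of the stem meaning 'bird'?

/fib/

'bird' shows [b] ~ [p] at the end of the stem ([fibi] vs [fip]).
The stem 'seed' ([tɛpi], [tɛp]) shows [p] unchanged in both environments, so [p] cannot be basic with [b] derived before the DAT suffix.
So /b/ is underlying, and a rule of word-final obstruent devoicing — voiced obstruents become voiceless word-finally — gives [p].
The underlying form of 'bird' is therefore /fib/.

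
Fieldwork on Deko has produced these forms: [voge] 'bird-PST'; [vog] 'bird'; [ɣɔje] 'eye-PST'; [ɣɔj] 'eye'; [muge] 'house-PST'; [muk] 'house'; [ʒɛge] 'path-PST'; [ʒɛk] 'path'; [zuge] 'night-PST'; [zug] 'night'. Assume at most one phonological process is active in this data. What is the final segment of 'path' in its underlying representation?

/k/

In [ʒɛge] and [ʒɛk] the final segment of 'path' alternates: [g] ~ [k].
But 'night' keeps [g] in both environments ([zuge], [zug]), so there is no rule changing /g/ to [k] in isolation.
So /k/ is underlying, and a rule of intervocalic voicing — voiceless stops become voiced between vowels — gives [g].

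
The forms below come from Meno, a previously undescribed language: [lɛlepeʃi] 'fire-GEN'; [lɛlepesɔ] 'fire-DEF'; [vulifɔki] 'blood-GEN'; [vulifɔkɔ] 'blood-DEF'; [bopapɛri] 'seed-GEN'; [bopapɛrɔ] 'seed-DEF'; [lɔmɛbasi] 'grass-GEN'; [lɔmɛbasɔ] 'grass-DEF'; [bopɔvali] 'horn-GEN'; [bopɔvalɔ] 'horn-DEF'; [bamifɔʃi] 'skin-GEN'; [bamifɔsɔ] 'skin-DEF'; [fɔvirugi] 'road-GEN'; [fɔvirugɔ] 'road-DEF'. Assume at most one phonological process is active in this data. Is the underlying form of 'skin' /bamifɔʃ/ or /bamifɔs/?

/bamifɔʃ/

In [bamifɔʃi] and [bamifɔsɔ] the final segment of 'skin' alternates: [ʃ] ~ [s].
If /s/ were underlying and a rule turned it into [ʃ] before the GEN suffix, 'grass' would also alternate; but it has [s] in both [lɔmɛbasi] and [lɔmɛbasɔ].
So /ʃ/ is underlying, and a rule of depalatalization — palato-alveolar /ʃ/ becomes [s] when no front vowel follows — gives [s].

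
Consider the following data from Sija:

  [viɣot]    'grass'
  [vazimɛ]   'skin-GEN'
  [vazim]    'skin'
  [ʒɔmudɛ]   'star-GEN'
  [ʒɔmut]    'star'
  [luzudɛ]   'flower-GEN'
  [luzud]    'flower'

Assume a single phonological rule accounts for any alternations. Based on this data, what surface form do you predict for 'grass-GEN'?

[viɣodɛ]

'star' shows [d] ~ [t] at the end of the stem ([ʒɔmudɛ] vs [ʒɔmut]).
Compare 'flower', with invariant [d] in [luzudɛ] and [luzud]: an analysis with underlying /d/ and a rule producing [t] in isolation would wrongly predict alternation here too.
The alternation reflects intervocalic voicing: voiceless stops become voiced between vowels. /t/ is underlying.
The one attested form of 'grass', [viɣot], shows underlying /viɣot/. Applying the same rule between vowels gives [viɣodɛ].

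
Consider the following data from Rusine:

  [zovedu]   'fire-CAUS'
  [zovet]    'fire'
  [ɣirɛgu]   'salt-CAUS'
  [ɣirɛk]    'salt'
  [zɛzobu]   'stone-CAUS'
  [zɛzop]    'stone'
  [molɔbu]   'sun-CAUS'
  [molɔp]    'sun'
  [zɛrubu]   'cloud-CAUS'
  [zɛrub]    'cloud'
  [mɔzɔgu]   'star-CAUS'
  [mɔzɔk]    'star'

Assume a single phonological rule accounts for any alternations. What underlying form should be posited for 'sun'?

/molɔp/

In [molɔbu] and [molɔp] the final segment of 'sun' alternates: [b] ~ [p].
If /b/ were underlying and a rule turned it into [p] in isolation, 'cloud' would also alternate; but it has [b] in both [zɛrubu] and [zɛrub].
The alternation reflects intervocalic voicing: voiceless stops become voiced between vowels. /p/ is underlying.
So 'sun' = /molɔp/.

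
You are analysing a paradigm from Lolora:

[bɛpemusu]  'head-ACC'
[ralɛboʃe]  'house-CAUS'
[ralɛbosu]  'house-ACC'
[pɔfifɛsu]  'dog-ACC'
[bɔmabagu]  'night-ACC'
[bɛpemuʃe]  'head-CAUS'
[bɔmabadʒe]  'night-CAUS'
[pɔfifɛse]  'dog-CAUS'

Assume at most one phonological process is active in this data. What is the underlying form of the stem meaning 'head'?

The stem for 'head' ends in [s] in [bɛpemusu] but [ʃ] in [bɛpemuʃe].
If /s/ were underlying and a rule turned it into [ʃ] before the CAUS suffix, 'dog' would also alternate; but it has [s] in both [pɔfifɛsu] and [pɔfifɛse].
The alternation reflects depalatalization: palato-alveolar /dʒ/ and /ʃ/ become [g] and [s] when no front vowel follows. /ʃ/ is underlying.
Hence 'head' is /bɛpemuʃ/ underlyingly.

/bɛpemuʃ/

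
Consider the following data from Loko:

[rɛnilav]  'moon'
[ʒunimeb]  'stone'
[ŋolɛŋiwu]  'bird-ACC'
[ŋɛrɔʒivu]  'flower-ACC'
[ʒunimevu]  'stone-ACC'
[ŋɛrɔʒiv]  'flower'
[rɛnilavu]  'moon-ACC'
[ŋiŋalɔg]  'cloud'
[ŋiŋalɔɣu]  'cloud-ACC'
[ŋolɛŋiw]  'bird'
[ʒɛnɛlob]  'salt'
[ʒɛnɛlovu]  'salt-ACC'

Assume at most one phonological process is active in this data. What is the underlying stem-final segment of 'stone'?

The stem for 'stone' ends in [v] in [ʒunimevu] but [b] in [ʒunimeb].
The stem 'flower' ([ŋɛrɔʒivu], [ŋɛrɔʒiv]) shows [v] unchanged in both environments, so [v] cannot be basic with [b] derived in isolation.
The alternation reflects intervocalic spirantization: voiced stops become fricatives between vowels. /b/ is underlying.

/b/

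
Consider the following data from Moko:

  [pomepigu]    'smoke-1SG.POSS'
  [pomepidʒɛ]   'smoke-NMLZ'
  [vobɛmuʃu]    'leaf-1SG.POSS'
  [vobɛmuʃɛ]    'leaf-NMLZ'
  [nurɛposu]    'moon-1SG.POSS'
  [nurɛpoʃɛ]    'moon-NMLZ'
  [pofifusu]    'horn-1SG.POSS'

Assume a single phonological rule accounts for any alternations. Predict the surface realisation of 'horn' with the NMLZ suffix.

The root 'moon' surfaces as [nurɛposu] and [nurɛpoʃɛ], with a stem-final [s] ~ [ʃ] alternation.
The stem 'leaf' ([vobɛmuʃu], [vobɛmuʃɛ]) shows [ʃ] unchanged in both environments, so [ʃ] cannot be basic with [s] derived before the 1SG.POSS suffix.
The underlying segment must be /s/; /g/ and /s/ become palato-alveolar [dʒ] and [ʃ] before a front vowel, yielding [ʃ] there.
The one attested form of 'horn', [pofifusu], shows underlying /pofifus/. Applying the same rule before a front vowel gives [pofifuʃɛ].

[pofifuʃɛ]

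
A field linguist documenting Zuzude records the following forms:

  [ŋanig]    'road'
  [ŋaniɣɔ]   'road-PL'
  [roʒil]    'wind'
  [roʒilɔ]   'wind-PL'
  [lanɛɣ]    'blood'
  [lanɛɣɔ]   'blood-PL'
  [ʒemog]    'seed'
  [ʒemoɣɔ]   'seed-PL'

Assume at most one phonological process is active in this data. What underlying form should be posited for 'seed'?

'seed' shows [g] ~ [ɣ] at the end of the stem ([ʒemog] vs [ʒemoɣɔ]).
If /ɣ/ were underlying and a rule turned it into [g] in isolation, 'blood' would also alternate; but it has [ɣ] in both [lanɛɣ] and [lanɛɣɔ].
The underlying segment must be /g/; voiced stops become fricatives between vowels, yielding [ɣ] there.
The underlying form of 'seed' is therefore /ʒemog/.

/ʒemog/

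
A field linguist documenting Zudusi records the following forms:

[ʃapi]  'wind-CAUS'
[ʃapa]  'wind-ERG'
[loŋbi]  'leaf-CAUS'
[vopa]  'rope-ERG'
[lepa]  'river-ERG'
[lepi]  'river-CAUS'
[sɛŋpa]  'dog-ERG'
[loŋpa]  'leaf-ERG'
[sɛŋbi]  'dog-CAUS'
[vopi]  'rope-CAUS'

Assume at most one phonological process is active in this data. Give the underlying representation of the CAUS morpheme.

/-bi/

The CAUS suffix surfaces as [-bi] and [-pi], depending on the final segment of the stem.
By contrast the ERG suffix keeps its initial [p] throughout — that segment must be underlying.
The CAUS suffix is therefore /-bi/ underlyingly, with post-vocalic devoicing: voiced stops become voiceless after a vowel.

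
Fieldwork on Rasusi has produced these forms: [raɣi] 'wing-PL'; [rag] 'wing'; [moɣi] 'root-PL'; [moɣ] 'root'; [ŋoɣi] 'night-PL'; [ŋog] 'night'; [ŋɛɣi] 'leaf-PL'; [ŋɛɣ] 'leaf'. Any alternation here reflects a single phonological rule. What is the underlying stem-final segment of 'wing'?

In [raɣi] and [rag] the final segment of 'wing' alternates: [ɣ] ~ [g].
Compare 'leaf', with invariant [ɣ] in [ŋɛɣi] and [ŋɛɣ]: an analysis with underlying /ɣ/ and a rule producing [g] in isolation would wrongly predict alternation here too.
The alternation reflects intervocalic spirantization: voiced stops become fricatives between vowels. /g/ is underlying.

/g/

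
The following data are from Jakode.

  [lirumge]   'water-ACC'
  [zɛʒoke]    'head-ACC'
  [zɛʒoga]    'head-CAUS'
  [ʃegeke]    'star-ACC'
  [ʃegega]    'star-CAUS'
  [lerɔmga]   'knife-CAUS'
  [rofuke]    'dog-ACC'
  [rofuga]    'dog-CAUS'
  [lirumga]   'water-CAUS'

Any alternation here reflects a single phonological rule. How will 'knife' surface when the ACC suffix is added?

The ACC suffix surfaces as [-ge] and [-ke], depending on the final segment of the stem.
The CAUS suffix, which begins with [g], is invariant after every stem; so [g] is not altered by any rule here.
The ACC suffix is therefore /-ke/ underlyingly, with post-nasal voicing: voiceless stops become voiced after a nasal.
After 'knife', which ends in a nasal, the suffix surfaces as [-ge], giving [lerɔmge].

[lerɔmge]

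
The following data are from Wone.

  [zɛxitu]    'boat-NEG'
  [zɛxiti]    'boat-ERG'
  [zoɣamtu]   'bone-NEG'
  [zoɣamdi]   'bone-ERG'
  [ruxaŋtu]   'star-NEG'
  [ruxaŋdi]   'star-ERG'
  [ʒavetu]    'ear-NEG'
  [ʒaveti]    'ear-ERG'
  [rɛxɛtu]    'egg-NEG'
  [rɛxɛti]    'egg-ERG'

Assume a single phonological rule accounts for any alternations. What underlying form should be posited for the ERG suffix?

The ERG suffix surfaces as [-di] and [-ti], depending on the final segment of the stem.
The NEG suffix, which begins with [t], is invariant after every stem; so [t] is not altered by any rule here.
So the underlying form is /-di/, and voiced stops become voiceless after a vowel.

/-di/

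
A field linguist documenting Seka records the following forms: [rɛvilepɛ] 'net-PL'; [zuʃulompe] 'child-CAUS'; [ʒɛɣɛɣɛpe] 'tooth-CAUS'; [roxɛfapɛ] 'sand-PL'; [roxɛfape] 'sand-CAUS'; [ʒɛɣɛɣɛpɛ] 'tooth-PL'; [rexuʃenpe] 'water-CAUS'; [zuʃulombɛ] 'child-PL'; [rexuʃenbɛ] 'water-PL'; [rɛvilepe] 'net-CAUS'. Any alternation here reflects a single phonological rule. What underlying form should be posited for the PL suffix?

/-bɛ/

The PL suffix surfaces as [-bɛ] and [-pɛ], depending on the final segment of the stem.
The CAUS suffix, which begins with [p], is invariant after every stem; so [p] is not altered by any rule here.
So the underlying form is /-bɛ/, and voiced stops become voiceless after a vowel.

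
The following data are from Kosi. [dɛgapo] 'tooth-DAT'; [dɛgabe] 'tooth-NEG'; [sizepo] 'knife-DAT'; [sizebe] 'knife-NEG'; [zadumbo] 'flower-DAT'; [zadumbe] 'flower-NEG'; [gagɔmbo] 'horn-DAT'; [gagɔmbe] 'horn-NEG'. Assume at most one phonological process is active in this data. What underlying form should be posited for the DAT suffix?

The DAT morpheme has two allomorphs, [-bo] and [-po].
The NEG suffix, which begins with [b], is invariant after every stem; so [b] is not altered by any rule here.
So the underlying form is /-po/, and voiceless stops become voiced after a nasal.

/-po/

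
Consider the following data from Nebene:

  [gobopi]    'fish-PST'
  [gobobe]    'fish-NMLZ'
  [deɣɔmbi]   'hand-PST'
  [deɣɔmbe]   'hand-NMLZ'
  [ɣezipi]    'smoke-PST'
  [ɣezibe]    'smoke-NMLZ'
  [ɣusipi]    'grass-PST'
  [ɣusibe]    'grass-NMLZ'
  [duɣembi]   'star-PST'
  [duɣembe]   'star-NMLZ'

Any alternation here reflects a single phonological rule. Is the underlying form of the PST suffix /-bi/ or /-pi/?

The PST suffix surfaces as [-bi] and [-pi], depending on the final segment of the stem.
By contrast the NMLZ suffix keeps its initial [b] throughout — that segment must be underlying.
So the underlying form is /-pi/, and voiceless stops become voiced after a nasal.

/-pi/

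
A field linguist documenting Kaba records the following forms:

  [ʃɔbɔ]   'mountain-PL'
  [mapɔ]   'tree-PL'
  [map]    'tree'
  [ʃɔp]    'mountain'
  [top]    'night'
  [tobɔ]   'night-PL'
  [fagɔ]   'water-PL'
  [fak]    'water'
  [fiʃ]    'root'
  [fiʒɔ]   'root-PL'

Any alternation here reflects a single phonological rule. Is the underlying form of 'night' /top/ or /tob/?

'night' shows [b] ~ [p] at the end of the stem ([tobɔ] vs [top]).
But 'tree' keeps [p] in both environments ([mapɔ], [map]), so there is no rule changing /p/ to [b] before the PL suffix.
So /b/ is underlying, and a rule of word-final obstruent devoicing — voiced obstruents become voiceless word-finally — gives [p].

/tob/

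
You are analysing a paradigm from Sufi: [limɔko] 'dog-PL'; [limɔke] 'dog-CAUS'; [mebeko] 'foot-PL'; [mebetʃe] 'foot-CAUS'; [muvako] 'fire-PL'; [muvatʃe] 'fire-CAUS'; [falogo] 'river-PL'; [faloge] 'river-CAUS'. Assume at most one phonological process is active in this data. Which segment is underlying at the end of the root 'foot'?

/tʃ/

'foot' shows [k] ~ [tʃ] at the end of the stem ([mebeko] vs [mebetʃe]).
Compare 'dog', with invariant [k] in [limɔko] and [limɔke]: an analysis with underlying /k/ and a rule producing [tʃ] before the CAUS suffix would wrongly predict alternation here too.
The underlying segment must be /tʃ/; palato-alveolar /tʃ/ becomes [k] when no front vowel follows, yielding [k] there.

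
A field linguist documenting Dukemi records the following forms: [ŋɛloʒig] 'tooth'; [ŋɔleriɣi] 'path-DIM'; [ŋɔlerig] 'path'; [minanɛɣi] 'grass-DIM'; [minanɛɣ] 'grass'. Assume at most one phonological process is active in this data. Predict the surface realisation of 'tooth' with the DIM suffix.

The stem for 'path' ends in [ɣ] in [ŋɔleriɣi] but [g] in [ŋɔlerig].
If /ɣ/ were underlying and a rule turned it into [g] in isolation, 'grass' would also alternate; but it has [ɣ] in both [minanɛɣi] and [minanɛɣ].
The underlying segment must be /g/; voiced stops become fricatives between vowels, yielding [ɣ] there.
The one attested form of 'tooth', [ŋɛloʒig], shows underlying /ŋɛloʒig/. Applying the same rule between vowels gives [ŋɛloʒiɣi].

[ŋɛloʒiɣi]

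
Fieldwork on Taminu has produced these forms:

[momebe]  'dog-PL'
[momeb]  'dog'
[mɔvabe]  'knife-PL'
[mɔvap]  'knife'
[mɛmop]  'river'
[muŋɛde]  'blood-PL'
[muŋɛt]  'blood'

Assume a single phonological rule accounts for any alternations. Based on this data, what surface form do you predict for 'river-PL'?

[mɛmobe]

'knife' shows [b] ~ [p] at the end of the stem ([mɔvabe] vs [mɔvap]).
If /b/ were underlying and a rule turned it into [p] in isolation, 'dog' would also alternate; but it has [b] in both [momebe] and [momeb].
The underlying segment must be /p/; voiceless stops become voiced between vowels, yielding [b] there.
The one attested form of 'river', [mɛmop], shows underlying /mɛmop/. Applying the same rule between vowels gives [mɛmobe].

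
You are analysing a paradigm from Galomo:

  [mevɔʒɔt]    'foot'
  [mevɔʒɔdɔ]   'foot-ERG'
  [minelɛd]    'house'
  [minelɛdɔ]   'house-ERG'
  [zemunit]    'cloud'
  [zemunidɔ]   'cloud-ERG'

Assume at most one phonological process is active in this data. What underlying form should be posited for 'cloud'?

/zemunit/

The root 'cloud' surfaces as [zemunit] and [zemunidɔ], with a stem-final [t] ~ [d] alternation.
If /d/ were underlying and a rule turned it into [t] in isolation, 'house' would also alternate; but it has [d] in both [minelɛd] and [minelɛdɔ].
The alternation reflects intervocalic voicing: voiceless stops become voiced between vowels. /t/ is underlying.
So 'cloud' = /zemunit/.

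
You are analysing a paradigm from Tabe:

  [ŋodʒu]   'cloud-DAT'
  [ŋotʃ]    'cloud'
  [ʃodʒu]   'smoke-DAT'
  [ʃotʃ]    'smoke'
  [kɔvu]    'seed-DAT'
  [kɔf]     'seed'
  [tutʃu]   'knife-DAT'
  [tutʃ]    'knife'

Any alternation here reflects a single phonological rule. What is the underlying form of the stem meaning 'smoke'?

/ʃodʒ/

In [ʃodʒu] and [ʃotʃ] the final segment of 'smoke' alternates: [dʒ] ~ [tʃ].
But 'knife' keeps [tʃ] in both environments ([tutʃu], [tutʃ]), so there is no rule changing /tʃ/ to [dʒ] before the DAT suffix.
Therefore /dʒ/ is basic and [tʃ] is derived by word-final obstruent devoicing (voiced obstruents become voiceless word-finally).
The underlying form of 'smoke' is therefore /ʃodʒ/.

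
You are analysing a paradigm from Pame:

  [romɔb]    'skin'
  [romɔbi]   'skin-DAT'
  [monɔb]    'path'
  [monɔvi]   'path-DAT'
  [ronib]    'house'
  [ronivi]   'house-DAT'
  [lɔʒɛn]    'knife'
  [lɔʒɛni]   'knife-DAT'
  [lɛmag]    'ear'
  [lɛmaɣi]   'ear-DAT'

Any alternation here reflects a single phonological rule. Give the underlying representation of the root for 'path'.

'path' shows [b] ~ [v] at the end of the stem ([monɔb] vs [monɔvi]).
The stem 'skin' ([romɔb], [romɔbi]) shows [b] unchanged in both environments, so [b] cannot be basic with [v] derived before the DAT suffix.
The alternation reflects word-final hardening: voiced fricatives become stops word-finally. /v/ is underlying.
So 'path' = /monɔv/.

/monɔv/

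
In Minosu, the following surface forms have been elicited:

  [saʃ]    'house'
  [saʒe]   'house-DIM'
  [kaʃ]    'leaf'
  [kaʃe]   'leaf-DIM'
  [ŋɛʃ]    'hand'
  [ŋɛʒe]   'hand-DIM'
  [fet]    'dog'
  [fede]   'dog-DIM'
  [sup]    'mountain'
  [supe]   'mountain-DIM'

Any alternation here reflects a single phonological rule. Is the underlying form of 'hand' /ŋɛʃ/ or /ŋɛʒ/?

/ŋɛʒ/

'hand' shows [ʃ] ~ [ʒ] at the end of the stem ([ŋɛʃ] vs [ŋɛʒe]).
Compare 'leaf', with invariant [ʃ] in [kaʃ] and [kaʃe]: an analysis with underlying /ʃ/ and a rule producing [ʒ] before the DIM suffix would wrongly predict alternation here too.
The alternation reflects word-final obstruent devoicing: voiced obstruents become voiceless word-finally. /ʒ/ is underlying.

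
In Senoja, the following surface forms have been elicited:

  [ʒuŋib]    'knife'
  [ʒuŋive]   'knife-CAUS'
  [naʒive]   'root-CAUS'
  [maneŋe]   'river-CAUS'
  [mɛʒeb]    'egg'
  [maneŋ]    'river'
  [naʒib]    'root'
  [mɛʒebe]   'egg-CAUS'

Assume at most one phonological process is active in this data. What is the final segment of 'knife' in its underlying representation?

/v/

In [ʒuŋive] and [ʒuŋib] the final segment of 'knife' alternates: [v] ~ [b].
Compare 'egg', with invariant [b] in [mɛʒebe] and [mɛʒeb]: an analysis with underlying /b/ and a rule producing [v] before the CAUS suffix would wrongly predict alternation here too.
The underlying segment must be /v/; voiced fricatives become stops word-finally, yielding [b] there.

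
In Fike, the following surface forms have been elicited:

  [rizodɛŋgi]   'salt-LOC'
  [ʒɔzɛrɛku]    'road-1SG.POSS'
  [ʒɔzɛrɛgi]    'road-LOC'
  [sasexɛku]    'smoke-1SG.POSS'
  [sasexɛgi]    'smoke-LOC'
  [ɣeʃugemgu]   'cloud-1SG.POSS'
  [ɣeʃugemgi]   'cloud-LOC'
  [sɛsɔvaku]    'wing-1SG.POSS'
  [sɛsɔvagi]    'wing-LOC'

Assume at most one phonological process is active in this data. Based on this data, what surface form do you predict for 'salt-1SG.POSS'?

[rizodɛŋgu]

The 1SG.POSS morpheme has two allomorphs, [-gu] and [-ku].
The LOC suffix, which begins with [g], is invariant after every stem; so [g] is not altered by any rule here.
The 1SG.POSS suffix is therefore /-ku/ underlyingly, with post-nasal voicing: voiceless stops become voiced after a nasal.
After 'salt', which ends in a nasal, the suffix surfaces as [-gu], giving [rizodɛŋgu].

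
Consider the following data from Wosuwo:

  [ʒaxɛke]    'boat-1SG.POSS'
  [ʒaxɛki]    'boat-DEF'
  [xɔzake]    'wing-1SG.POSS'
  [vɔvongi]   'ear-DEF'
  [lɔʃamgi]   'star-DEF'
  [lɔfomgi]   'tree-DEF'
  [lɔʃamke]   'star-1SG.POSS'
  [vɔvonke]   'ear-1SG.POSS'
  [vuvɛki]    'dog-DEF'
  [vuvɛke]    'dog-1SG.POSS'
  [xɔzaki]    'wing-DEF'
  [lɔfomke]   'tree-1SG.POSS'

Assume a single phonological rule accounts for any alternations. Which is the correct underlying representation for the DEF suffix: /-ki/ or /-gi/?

The DEF morpheme has two allomorphs, [-gi] and [-ki].
The 1SG.POSS suffix, which begins with [k], is invariant after every stem; so [k] is not altered by any rule here.
The DEF suffix is therefore /-gi/ underlyingly, with post-vocalic devoicing: voiced stops become voiceless after a vowel.

/-gi/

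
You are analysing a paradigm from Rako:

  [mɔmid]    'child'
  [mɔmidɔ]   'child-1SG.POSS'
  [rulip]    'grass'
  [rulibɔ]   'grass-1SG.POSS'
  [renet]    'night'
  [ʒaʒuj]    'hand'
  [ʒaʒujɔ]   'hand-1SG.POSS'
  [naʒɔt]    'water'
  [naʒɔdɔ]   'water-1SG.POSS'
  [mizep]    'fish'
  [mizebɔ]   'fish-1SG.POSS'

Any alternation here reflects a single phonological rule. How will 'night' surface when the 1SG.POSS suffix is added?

[renedɔ]

'water' shows [t] ~ [d] at the end of the stem ([naʒɔt] vs [naʒɔdɔ]).
But 'child' keeps [d] in both environments ([mɔmid], [mɔmidɔ]), so there is no rule changing /d/ to [t] in isolation.
The underlying segment must be /t/; voiceless stops become voiced between vowels, yielding [d] there.
From [renet] the stem 'night' is /renet/; between vowels this yields [renedɔ].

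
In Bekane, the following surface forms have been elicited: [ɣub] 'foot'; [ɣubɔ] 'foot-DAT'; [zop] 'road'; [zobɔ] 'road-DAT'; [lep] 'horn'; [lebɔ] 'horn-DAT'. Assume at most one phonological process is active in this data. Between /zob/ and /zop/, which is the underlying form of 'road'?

'road' shows [p] ~ [b] at the end of the stem ([zop] vs [zobɔ]).
The stem 'foot' ([ɣub], [ɣubɔ]) shows [b] unchanged in both environments, so [b] cannot be basic with [p] derived in isolation.
So /p/ is underlying, and a rule of intervocalic voicing — voiceless stops become voiced between vowels — gives [b].

/zop/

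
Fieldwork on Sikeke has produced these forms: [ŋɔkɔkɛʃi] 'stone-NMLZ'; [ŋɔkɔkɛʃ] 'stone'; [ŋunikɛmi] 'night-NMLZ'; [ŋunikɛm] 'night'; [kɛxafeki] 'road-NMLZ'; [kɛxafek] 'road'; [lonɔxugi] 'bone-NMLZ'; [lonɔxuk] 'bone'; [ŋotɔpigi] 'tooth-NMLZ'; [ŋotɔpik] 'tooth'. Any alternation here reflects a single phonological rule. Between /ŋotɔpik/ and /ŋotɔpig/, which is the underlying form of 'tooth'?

'tooth' shows [g] ~ [k] at the end of the stem ([ŋotɔpigi] vs [ŋotɔpik]).
Compare 'road', with invariant [k] in [kɛxafeki] and [kɛxafek]: an analysis with underlying /k/ and a rule producing [g] before the NMLZ suffix would wrongly predict alternation here too.
Therefore /g/ is basic and [k] is derived by word-final obstruent devoicing (voiced obstruents become voiceless word-finally).

/ŋotɔpig/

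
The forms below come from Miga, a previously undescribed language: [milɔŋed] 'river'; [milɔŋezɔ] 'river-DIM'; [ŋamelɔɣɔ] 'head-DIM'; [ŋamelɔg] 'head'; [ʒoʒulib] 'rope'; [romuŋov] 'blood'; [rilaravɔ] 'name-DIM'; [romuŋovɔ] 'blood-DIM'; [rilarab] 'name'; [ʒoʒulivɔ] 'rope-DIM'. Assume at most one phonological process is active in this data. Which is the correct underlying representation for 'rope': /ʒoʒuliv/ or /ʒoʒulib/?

/ʒoʒulib/

The stem for 'rope' ends in [b] in [ʒoʒulib] but [v] in [ʒoʒulivɔ].
If /v/ were underlying and a rule turned it into [b] in isolation, 'blood' would also alternate; but it has [v] in both [romuŋov] and [romuŋovɔ].
The alternation reflects intervocalic spirantization: voiced stops become fricatives between vowels. /b/ is underlying.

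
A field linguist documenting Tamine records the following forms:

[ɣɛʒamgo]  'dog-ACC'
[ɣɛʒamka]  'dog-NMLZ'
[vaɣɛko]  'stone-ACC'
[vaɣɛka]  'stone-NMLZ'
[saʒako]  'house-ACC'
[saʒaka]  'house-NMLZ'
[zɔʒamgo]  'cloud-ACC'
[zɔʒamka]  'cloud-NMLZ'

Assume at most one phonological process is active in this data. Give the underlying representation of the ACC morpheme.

The ACC morpheme has two allomorphs, [-go] and [-ko].
The NMLZ suffix, which begins with [k], is invariant after every stem; so [k] is not altered by any rule here.
So the underlying form is /-go/, and voiced stops become voiceless after a vowel.

/-go/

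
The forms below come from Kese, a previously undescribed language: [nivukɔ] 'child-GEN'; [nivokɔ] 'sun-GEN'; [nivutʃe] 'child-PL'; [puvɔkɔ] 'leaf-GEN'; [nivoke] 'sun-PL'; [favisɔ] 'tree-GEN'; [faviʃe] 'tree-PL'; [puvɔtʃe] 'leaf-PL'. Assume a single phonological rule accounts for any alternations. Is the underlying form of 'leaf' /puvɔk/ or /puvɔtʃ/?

'leaf' shows [k] ~ [tʃ] at the end of the stem ([puvɔkɔ] vs [puvɔtʃe]).
Compare 'sun', with invariant [k] in [nivokɔ] and [nivoke]: an analysis with underlying /k/ and a rule producing [tʃ] before the PL suffix would wrongly predict alternation here too.
The underlying segment must be /tʃ/; palato-alveolar /tʃ/ and /ʃ/ become [k] and [s] when no front vowel follows, yielding [k] there.

/puvɔtʃ/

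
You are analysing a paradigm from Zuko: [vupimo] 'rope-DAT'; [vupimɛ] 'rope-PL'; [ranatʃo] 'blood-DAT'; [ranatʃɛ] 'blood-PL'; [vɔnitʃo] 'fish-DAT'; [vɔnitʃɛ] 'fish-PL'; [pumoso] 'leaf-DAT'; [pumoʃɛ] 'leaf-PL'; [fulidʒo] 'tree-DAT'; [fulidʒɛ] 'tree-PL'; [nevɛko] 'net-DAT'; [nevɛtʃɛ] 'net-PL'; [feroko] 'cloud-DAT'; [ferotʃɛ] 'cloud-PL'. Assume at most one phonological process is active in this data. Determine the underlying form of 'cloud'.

The stem for 'cloud' ends in [k] in [feroko] but [tʃ] in [ferotʃɛ].
But 'blood' keeps [tʃ] in both environments ([ranatʃo], [ranatʃɛ]), so there is no rule changing /tʃ/ to [k] before the DAT suffix.
Therefore /k/ is basic and [tʃ] is derived by palatalization before a front vowel (/k/ and /s/ become palato-alveolar [tʃ] and [ʃ] before a front vowel).

/ferok/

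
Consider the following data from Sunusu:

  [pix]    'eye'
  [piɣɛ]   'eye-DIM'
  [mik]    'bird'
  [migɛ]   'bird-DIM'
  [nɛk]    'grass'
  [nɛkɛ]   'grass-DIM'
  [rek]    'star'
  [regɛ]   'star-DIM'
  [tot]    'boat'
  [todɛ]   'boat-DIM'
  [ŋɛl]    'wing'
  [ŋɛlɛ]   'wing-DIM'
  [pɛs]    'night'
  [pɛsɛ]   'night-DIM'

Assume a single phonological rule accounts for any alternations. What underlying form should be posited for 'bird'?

/mig/

The root 'bird' surfaces as [mik] and [migɛ], with a stem-final [k] ~ [g] alternation.
But 'grass' keeps [k] in both environments ([nɛk], [nɛkɛ]), so there is no rule changing /k/ to [g] before the DIM suffix.
So /g/ is underlying, and a rule of word-final obstruent devoicing — voiced obstruents become voiceless word-finally — gives [k].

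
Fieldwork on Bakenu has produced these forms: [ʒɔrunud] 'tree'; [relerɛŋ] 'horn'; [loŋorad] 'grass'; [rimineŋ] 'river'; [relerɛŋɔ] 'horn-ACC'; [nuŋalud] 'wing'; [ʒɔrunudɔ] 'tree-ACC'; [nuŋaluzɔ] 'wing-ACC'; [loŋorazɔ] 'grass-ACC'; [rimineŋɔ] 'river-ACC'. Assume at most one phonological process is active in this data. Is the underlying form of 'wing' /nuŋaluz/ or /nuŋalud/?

The stem for 'wing' ends in [d] in [nuŋalud] but [z] in [nuŋaluzɔ].
The stem 'tree' ([ʒɔrunud], [ʒɔrunudɔ]) shows [d] unchanged in both environments, so [d] cannot be basic with [z] derived before the ACC suffix.
Therefore /z/ is basic and [d] is derived by word-final hardening (voiced fricatives become stops word-finally).

/nuŋaluz/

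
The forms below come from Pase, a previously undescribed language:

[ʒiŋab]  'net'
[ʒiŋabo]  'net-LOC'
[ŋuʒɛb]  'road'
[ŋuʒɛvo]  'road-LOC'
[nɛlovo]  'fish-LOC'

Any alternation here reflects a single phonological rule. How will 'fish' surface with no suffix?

In [ŋuʒɛb] and [ŋuʒɛvo] the final segment of 'road' alternates: [b] ~ [v].
If /b/ were underlying and a rule turned it into [v] before the LOC suffix, 'net' would also alternate; but it has [b] in both [ʒiŋab] and [ʒiŋabo].
So /v/ is underlying, and a rule of word-final hardening — voiced fricatives become stops word-finally — gives [b].
The one attested form of 'fish', [nɛlovo], shows underlying /nɛlov/. Applying the same rule word-finally gives [nɛlob].

[nɛlob]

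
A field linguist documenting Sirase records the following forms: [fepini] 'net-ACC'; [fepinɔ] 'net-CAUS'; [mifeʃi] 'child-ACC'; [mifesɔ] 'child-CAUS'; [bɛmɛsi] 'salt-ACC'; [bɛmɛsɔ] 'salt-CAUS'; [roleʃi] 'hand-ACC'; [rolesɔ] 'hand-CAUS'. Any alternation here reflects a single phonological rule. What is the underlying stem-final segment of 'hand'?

The root 'hand' surfaces as [roleʃi] and [rolesɔ], with a stem-final [ʃ] ~ [s] alternation.
If /s/ were underlying and a rule turned it into [ʃ] before the ACC suffix, 'salt' would also alternate; but it has [s] in both [bɛmɛsi] and [bɛmɛsɔ].
So /ʃ/ is underlying, and a rule of depalatalization — palato-alveolar /ʃ/ becomes [s] when no front vowel follows — gives [s].

/ʃ/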